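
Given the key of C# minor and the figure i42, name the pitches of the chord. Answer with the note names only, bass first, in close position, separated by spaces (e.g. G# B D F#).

B C# E G#

The numeral's case and figure indicate a minor seventh chord. In C# minor its root, the first degree, is C#.
That chord is spelled C#-E-G#-B.
The figured bass 42 indicates third inversion, placing the seventh (B) in the bass: B-C#-E-G#.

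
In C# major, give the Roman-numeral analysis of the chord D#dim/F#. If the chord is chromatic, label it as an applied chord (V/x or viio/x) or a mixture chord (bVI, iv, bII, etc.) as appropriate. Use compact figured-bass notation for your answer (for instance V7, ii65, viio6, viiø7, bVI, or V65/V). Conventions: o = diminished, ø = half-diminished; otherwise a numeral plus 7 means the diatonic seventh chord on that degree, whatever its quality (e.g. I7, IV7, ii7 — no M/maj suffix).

iio6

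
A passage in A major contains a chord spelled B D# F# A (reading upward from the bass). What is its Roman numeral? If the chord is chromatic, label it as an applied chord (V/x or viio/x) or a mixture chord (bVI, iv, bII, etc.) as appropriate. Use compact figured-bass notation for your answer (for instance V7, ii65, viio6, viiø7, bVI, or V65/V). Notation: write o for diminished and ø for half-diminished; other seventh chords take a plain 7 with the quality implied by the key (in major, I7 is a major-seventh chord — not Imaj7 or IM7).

The pitches B-D#-F#-A form a dominant seventh chord rooted on B.
B is not a diatonic chord root with this quality in A major, but it lies a perfect fifth above E (V), so the chord functions as an applied dominant of V.

V7/V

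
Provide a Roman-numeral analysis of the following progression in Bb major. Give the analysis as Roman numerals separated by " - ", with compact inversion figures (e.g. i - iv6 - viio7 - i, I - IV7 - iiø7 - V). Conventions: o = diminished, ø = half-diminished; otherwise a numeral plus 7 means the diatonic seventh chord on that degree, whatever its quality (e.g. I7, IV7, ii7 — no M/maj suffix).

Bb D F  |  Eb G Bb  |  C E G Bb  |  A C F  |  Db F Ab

Bb-D-F: major triad on Bb = scale degree 1 → I.
Eb-G-Bb has root Eb, degree 4 in Bb major, so IV.
C-E-G-Bb: a dominant seventh chord on C, the applied dominant of V → V7/V.
A-C-F: root F is the dominant; major triad there is V6.
Db-F-Ab: major triad on Db — chromatic; bIII (borrowed from the parallel minor).

I - IV - V7/V - V6 - bIII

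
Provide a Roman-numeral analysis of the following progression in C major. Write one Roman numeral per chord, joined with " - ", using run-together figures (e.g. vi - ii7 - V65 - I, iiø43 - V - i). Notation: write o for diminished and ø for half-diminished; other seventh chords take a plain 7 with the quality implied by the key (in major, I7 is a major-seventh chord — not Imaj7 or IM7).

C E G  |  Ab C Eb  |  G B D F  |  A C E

I - bVI - V7 - vi

C-E-G: major triad on C = scale degree 1 → I.
Ab-C-Eb is non-diatonic — bVI, a mixture chord from C minor.
G-B-D-F has root G, degree 5 in C major, so V7.
A-C-E: root A is the submediant; minor triad there is vi.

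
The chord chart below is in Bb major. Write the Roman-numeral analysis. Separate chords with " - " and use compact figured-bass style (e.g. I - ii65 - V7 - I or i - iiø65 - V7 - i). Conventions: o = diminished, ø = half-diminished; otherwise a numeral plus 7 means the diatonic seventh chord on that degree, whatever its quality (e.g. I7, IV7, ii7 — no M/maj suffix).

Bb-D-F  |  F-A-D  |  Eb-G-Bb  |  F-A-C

I - iii6 - IV - V

Bb-D-F: major triad on Bb = scale degree 1 → I.
F-A-D: root D is the mediant; minor triad there is iii6.
Eb-G-Bb has root Eb, degree 4 in Bb major, so IV.
F-A-C: major triad on F = scale degree 5 → V.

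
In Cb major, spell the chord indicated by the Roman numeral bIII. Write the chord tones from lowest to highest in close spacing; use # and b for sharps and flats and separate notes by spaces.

Ebb Gb Bbb

Scale degree 3 in Cb major is Eb; lowering it a half step gives Ebb. bIII is a major triad on the lowered third degree, borrowed from the parallel minor.
So the chord is Ebb-Gb-Bbb, a major triad.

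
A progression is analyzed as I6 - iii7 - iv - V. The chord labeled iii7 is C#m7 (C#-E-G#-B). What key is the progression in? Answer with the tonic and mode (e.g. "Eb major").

A major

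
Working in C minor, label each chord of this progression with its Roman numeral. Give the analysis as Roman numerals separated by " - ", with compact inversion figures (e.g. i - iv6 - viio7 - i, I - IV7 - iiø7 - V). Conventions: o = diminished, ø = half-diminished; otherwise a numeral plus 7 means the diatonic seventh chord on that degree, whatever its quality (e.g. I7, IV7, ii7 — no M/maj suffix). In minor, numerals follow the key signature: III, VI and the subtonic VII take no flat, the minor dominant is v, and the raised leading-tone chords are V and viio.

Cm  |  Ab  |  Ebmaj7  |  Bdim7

i - VI - III7 - viio7

Cm: minor triad on C = scale degree 1 → i.
Ab: major triad on Ab = scale degree 6 → VI.
Ebmaj7: root Eb is the mediant; major seventh chord there is III7.
Bdim7: root B is the leading tone; fully diminished seventh chord there is viio7.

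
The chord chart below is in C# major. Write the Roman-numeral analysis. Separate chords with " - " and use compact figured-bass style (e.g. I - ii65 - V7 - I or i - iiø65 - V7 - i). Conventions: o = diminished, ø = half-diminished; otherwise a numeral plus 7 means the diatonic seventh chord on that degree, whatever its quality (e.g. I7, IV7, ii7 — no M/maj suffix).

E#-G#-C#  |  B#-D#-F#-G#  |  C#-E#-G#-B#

I6 - V65 - I7

E#-G#-C#: major triad on C# = scale degree 1 → I6.
B#-D#-F#-G#: root G# is the dominant; dominant seventh chord there is V65.
C#-E#-G#-B#: major seventh chord on C# = scale degree 1 → I7.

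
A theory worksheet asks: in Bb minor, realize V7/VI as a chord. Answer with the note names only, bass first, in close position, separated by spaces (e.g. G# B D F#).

Db F Ab Cb

V7/VI is a secondary dominant — the dominant seventh of VI. VI in Bb minor is Gb, so the applied chord's root is Db, a perfect fifth above.
Building a dominant seventh chord on Db gives Db-F-Ab-Cb.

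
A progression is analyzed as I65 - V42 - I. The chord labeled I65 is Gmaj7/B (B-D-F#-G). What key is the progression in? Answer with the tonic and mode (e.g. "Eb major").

G major

The chord Gmaj7/B is a major seventh chord rooted on G; its label is I65.
If G is scale degree 1 and the mode makes that degree carry a major seventh chord, the tonic is G and the mode is major.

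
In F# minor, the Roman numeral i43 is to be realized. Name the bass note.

C#

i in F# minor has root F#; the chord is F#-A-C#-E.
The figure 43 means second inversion — the fifth is in the bass.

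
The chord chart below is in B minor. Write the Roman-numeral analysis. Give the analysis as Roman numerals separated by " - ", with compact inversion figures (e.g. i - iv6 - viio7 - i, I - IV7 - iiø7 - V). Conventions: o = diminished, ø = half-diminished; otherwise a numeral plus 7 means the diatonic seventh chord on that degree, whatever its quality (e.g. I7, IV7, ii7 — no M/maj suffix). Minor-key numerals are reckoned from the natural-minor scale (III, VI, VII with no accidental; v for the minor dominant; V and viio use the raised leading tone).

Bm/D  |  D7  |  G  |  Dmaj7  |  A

Bm/D: root B is the tonic; minor triad there is i6.
D7: a dominant seventh chord on D, the applied dominant of VI → V7/VI.
G has root G, degree 6 in B minor, so VI.
Dmaj7: root D is the mediant; major seventh chord there is III7.
A has root A, degree 7 in B minor, so VII.

i6 - V7/VI - VI - III7 - VII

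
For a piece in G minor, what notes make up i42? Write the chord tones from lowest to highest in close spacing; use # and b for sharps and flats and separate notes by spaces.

The numeral's case and figure indicate a minor seventh chord. In G minor its root, the tonic, is G.
Stacking thirds from G gives G-Bb-D-F.
With the 42 figure the chord is in third inversion; from the bass F upward in close position it reads F-G-Bb-D.

F G Bb D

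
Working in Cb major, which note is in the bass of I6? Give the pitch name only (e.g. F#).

I in Cb major has root Cb; the chord is Cb-Eb-Gb.
The figure 6 means first inversion — the third is in the bass.

Eb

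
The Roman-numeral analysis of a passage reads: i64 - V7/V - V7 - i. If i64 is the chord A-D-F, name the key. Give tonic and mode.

D minor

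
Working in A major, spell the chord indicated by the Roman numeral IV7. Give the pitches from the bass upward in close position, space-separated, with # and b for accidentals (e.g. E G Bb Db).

D F# A C#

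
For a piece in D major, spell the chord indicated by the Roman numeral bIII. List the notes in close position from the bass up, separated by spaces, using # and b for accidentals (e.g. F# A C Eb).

Scale degree 3 in D major is F#; lowering it a half step gives F. bIII is a major triad on the lowered third degree, borrowed from the parallel minor.
So the chord is F-A-C, a major triad.

F A C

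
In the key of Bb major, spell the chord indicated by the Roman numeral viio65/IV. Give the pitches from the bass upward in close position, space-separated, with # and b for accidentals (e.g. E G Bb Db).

F Ab Cb D

The slash marks an applied leading-tone chord: viio of IV. In Bb major, IV is Eb, so the leading tone to it is D, a half step below.
Building a fully diminished seventh chord on D gives D-F-Ab-Cb.
The figured bass 65 indicates first inversion, placing the third (F) in the bass: F-Ab-Cb-D.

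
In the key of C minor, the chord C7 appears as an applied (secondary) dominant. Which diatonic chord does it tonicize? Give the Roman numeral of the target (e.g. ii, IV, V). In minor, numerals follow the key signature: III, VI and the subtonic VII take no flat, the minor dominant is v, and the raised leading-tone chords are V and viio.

iv

The chord is a dominant seventh chord on C.
A dominant resolves down a perfect fifth: C → F. In C minor, F is scale degree 4, i.e. iv.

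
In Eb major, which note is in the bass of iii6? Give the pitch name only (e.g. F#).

Bb

iii in Eb major has root G; the chord is G-Bb-D.
The figure 6 means first inversion — the third is in the bass.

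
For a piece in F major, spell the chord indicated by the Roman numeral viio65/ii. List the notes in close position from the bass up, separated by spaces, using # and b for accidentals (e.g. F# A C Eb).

A C Eb F#

viio65/ii is a secondary leading-tone chord. The target ii is G in F major; the applied chord is rooted a semitone below, on F#.
Building a fully diminished seventh chord on F# gives F#-A-C-Eb.
With the 65 figure the chord is in first inversion; from the bass A upward in close position it reads A-C-Eb-F#.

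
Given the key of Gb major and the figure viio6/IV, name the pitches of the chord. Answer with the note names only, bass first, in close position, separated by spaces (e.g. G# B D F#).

Db Fb Bb

The slash marks an applied leading-tone chord: viio of IV. In Gb major, IV is Cb, so the leading tone to it is Bb, a half step below.
Building a diminished triad on Bb gives Bb-Db-Fb.
With the 6 figure the chord is in first inversion; from the bass Db upward in close position it reads Db-Fb-Bb.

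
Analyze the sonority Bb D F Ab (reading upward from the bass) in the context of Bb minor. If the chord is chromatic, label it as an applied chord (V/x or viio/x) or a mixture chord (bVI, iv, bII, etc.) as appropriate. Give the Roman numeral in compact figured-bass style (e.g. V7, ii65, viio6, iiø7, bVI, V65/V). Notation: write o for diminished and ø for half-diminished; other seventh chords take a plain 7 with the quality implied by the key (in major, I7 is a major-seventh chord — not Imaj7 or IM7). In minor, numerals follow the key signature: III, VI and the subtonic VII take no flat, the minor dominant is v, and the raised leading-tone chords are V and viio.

V7/iv

Stacked in thirds the chord is Bb-D-F-Ab: a dominant seventh chord on Bb.
Bb is not a diatonic chord root with this quality in Bb minor, but it lies a perfect fifth above Eb (iv), so the chord functions as an applied dominant of iv.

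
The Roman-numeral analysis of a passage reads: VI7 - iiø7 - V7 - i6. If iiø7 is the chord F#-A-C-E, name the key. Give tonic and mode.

The chord F#m7b5 is a half-diminished seventh chord rooted on F#; its label is iiø7.
iiø7 on F# implies F# is the supertonic; that puts the tonic at E, and the lowercase numeral fits minor mode.

E minor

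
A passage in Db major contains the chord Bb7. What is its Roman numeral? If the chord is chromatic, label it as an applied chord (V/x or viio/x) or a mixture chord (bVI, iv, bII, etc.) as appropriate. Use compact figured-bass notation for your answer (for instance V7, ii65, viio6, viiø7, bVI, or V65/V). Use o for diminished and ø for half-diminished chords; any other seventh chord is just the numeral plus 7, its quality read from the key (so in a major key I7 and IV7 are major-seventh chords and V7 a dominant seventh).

V7/ii

The pitches Bb-D-F-Ab form a dominant seventh chord rooted on Bb.
Bb is not a diatonic chord root with this quality in Db major, but it lies a perfect fifth above Eb (ii), so the chord functions as an applied dominant of ii.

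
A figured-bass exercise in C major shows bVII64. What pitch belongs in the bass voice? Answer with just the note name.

bVII in C major has root Bb; the chord is Bb-D-F.
The figure 64 means second inversion — the fifth is in the bass.

F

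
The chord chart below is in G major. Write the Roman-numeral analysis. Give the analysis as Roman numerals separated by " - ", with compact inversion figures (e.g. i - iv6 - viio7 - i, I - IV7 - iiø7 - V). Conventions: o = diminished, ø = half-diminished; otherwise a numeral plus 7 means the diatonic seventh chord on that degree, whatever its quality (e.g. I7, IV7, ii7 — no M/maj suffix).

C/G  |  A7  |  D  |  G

C/G has root C, degree 4 in G major, so IV64.
A7 is the secondary dominant of V (dominant seventh chord on A): V7/V.
D: major triad on D = scale degree 5 → V.
G: root G is the tonic; major triad there is I.

IV64 - V7/V - V - I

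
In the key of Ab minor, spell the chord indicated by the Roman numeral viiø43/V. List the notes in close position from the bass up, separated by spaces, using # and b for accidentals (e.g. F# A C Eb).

viiø43/V is a secondary leading-tone chord. The target V is Eb in Ab minor; the applied chord is rooted a semitone below, on D.
Building a half-diminished seventh chord on D gives D-F-Ab-C.
The figured bass 43 indicates second inversion, placing the fifth (Ab) in the bass: Ab-C-D-F.

Ab C D F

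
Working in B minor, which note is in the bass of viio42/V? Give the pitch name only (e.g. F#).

The applied chord viio42/V is rooted on E#: E#-G#-B-D.
The figure 42 means third inversion — the seventh is in the bass.

D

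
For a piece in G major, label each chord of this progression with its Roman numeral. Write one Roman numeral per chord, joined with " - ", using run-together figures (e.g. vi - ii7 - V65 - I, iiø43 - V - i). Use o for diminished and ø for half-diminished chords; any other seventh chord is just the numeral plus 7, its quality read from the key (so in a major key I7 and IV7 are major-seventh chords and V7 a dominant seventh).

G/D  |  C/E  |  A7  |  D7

G/D: major triad on G = scale degree 1 → I64.
C/E has root C, degree 4 in G major, so IV6.
A7: chromatic; A is V of V, so V7/V.
D7 has root D, degree 5 in G major, so V7.

I64 - IV6 - V7/V - V7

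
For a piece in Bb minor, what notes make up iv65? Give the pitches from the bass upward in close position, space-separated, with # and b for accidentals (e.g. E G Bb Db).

In Bb minor, the subdominant is Eb, and the diatonic chord built there is a minor seventh chord.
That chord is spelled Eb-Gb-Bb-Db.
The figured bass 65 indicates first inversion, placing the third (Gb) in the bass: Gb-Bb-Db-Eb.

Gb Bb Db Eb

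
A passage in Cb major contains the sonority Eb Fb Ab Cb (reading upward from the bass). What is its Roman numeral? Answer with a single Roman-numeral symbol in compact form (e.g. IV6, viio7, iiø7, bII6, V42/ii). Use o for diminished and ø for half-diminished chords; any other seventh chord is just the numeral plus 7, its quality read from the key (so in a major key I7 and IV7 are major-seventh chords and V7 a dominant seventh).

Stacked in thirds the chord is Fb-Ab-Cb-Eb: a major seventh chord on Fb.
Fb is scale degree 4 in Cb major, and a major seventh chord on that degree is written IV7.
With Eb in the bass the chord is in third inversion, so the figured bass is 42.

IV42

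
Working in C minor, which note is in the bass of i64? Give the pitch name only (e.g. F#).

G

i in C minor has root C; the chord is C-Eb-G.
The figure 64 means second inversion — the fifth is in the bass.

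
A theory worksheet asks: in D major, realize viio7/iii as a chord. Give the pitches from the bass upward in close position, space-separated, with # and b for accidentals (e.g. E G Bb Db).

The slash marks an applied leading-tone chord: viio of iii. In D major, iii is F#, so the leading tone to it is E#, a half step below.
Building a fully diminished seventh chord on E# gives E#-G#-B-D.

E# G# B D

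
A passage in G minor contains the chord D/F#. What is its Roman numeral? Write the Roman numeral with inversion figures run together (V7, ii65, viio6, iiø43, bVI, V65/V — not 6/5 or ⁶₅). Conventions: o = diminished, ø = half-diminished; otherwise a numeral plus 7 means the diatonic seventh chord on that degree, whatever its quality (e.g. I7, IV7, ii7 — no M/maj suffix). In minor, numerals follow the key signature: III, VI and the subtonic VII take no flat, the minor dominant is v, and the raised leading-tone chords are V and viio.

Stacked in thirds the chord is D-F#-A: a major triad on D.
In G minor, D is the dominant; the diatonic major triad there is V.
With F# in the bass the chord is in first inversion, so the figured bass is 6.

V6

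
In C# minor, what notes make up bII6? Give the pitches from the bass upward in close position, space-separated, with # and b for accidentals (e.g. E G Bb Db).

bII6 is the Neapolitan sixth — a major triad on the lowered second degree, here in its customary first inversion. In C# minor that root is D.
So the chord is D-F#-A, a major triad.
The figured bass 6 indicates first inversion, placing the third (F#) in the bass: F#-A-D.

F# A D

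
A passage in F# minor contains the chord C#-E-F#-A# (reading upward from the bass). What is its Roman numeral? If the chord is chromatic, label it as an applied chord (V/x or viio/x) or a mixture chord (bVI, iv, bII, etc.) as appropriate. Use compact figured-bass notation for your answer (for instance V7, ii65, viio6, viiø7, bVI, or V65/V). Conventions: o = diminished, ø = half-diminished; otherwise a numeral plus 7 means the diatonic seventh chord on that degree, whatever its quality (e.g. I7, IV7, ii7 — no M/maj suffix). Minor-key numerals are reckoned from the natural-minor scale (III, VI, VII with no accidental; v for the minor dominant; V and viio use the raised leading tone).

V43/iv

The pitches F#-A#-C#-E form a dominant seventh chord rooted on F#.
F# is not a diatonic chord root with this quality in F# minor, but it lies a perfect fifth above B (iv), so the chord functions as an applied dominant of iv.
With C# in the bass the chord is in second inversion, so the figured bass is 43.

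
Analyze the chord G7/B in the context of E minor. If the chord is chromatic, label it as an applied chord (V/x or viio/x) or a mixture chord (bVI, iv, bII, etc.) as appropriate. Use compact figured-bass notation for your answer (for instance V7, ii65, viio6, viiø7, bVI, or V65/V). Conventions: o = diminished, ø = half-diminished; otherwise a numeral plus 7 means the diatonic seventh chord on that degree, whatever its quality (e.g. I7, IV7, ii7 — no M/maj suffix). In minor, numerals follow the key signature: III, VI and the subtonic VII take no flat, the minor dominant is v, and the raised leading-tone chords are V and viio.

V65/VI

Stacked in thirds the chord is G-B-D-F: a dominant seventh chord on G.
G is not a diatonic chord root with this quality in E minor, but it lies a perfect fifth above C (VI), so the chord functions as an applied dominant of VI.
With B in the bass the chord is in first inversion, so the figured bass is 65.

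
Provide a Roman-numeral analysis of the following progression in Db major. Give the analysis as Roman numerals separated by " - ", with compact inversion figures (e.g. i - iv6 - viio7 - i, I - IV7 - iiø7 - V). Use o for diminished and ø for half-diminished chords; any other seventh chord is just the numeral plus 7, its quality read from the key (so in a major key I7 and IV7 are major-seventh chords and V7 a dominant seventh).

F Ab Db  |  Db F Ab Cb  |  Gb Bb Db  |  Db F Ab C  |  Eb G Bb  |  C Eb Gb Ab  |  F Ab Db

I6 - V7/IV - IV - I7 - V/V - V65 - I6

F-Ab-Db: root Db is the tonic; major triad there is I6.
Db-F-Ab-Cb is the secondary dominant of IV (dominant seventh chord on Db): V7/IV.
Gb-Bb-Db: major triad on Gb = scale degree 4 → IV.
Db-F-Ab-C: major seventh chord on Db = scale degree 1 → I7.
Eb-G-Bb: chromatic; Eb is V of V, so V/V.
C-Eb-Gb-Ab: root Ab is the dominant; dominant seventh chord there is V65.
F-Ab-Db: root Db is the tonic; major triad there is I6.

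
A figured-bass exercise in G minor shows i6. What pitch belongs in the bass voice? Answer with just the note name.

i in G minor has root G; the chord is G-Bb-D.
The figure 6 means first inversion — the third is in the bass.

Bb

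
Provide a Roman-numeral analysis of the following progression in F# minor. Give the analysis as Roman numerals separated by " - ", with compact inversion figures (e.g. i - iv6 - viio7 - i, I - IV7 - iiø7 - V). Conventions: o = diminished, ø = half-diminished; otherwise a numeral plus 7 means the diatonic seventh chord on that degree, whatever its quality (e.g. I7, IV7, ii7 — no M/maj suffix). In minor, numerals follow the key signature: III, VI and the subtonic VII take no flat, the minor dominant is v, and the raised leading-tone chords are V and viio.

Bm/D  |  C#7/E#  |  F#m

Bm/D: minor triad on B = scale degree 4 → iv6.
C#7/E#: root C# is the dominant; dominant seventh chord there is V65.
F#m has root F#, degree 1 in F# minor, so i.

iv6 - V65 - i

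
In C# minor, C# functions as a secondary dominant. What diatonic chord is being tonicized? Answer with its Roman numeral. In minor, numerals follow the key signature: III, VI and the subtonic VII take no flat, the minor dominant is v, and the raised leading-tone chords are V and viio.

The chord is a major triad on C#.
A dominant resolves down a perfect fifth: C# → F#. In C# minor, F# is scale degree 4, i.e. iv.

iv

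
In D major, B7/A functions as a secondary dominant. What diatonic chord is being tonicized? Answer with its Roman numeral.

ii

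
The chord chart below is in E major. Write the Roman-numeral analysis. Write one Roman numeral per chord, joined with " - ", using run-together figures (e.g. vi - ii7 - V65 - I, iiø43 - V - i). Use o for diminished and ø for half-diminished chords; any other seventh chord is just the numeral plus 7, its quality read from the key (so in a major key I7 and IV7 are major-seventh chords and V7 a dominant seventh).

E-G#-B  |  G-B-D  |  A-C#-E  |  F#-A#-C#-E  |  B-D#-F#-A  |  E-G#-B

E-G#-B: major triad on E = scale degree 1 → I.
G-B-D: major triad on G — chromatic; bIII (borrowed from the parallel minor).
A-C#-E has root A, degree 4 in E major, so IV.
F#-A#-C#-E is the secondary dominant of V (dominant seventh chord on F#): V7/V.
B-D#-F#-A has root B, degree 5 in E major, so V7.
E-G#-B has root E, degree 1 in E major, so I.

I - bIII - IV - V7/V - V7 - I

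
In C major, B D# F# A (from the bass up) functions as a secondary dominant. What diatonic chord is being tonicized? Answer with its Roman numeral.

iii

The chord is a dominant seventh chord on B.
A dominant resolves down a perfect fifth: B → E. In C major, E is scale degree 3, i.e. iii.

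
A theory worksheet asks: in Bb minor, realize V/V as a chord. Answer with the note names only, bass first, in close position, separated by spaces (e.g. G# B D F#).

The slash means an applied dominant: we want the dominant of V. In Bb minor, V is F major, and its dominant is built on C.
Building a major triad on C gives C-E-G.

C E G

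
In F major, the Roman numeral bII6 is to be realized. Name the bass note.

bII in F major has root Gb; the chord is Gb-Bb-Db.
The figure 6 means first inversion — the third is in the bass.

Bb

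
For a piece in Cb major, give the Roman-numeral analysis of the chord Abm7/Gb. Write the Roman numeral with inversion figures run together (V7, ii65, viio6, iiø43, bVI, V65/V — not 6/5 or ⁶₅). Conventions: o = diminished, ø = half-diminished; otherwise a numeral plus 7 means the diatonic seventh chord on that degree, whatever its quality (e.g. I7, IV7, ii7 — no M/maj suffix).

vi42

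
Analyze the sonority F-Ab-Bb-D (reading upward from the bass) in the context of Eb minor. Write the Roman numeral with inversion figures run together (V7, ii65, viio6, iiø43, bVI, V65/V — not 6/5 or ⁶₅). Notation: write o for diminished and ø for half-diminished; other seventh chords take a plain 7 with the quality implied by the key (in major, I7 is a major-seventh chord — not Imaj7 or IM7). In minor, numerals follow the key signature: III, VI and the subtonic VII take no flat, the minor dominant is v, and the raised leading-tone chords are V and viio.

The pitches Bb-D-F-Ab form a dominant seventh chord rooted on Bb.
In Eb minor, Bb is the dominant; the diatonic dominant seventh chord there is V7.
With F in the bass the chord is in second inversion, so the figured bass is 43.

V43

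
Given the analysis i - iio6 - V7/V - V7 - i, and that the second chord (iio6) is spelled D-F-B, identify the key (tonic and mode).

A minor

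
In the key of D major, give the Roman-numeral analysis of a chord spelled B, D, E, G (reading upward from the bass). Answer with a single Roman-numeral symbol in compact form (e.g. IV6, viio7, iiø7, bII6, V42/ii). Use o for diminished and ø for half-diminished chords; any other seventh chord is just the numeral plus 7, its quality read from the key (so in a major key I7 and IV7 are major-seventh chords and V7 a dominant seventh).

ii43

The pitches E-G-B-D form a minor seventh chord rooted on E.
In D major, E is the supertonic; the diatonic minor seventh chord there is ii7.
With B in the bass the chord is in second inversion, so the figured bass is 43.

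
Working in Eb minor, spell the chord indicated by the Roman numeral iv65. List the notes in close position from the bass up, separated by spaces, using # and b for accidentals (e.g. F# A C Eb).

In Eb minor, the subdominant is Ab, and the diatonic chord built there is a minor seventh chord.
That chord is spelled Ab-Cb-Eb-Gb.
The figured bass 65 indicates first inversion, placing the third (Cb) in the bass: Cb-Eb-Gb-Ab.

Cb Eb Gb Ab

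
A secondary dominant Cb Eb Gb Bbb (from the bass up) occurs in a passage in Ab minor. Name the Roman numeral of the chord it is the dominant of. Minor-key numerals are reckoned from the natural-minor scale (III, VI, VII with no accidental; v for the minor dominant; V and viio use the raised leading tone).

VI

The chord is a dominant seventh chord on Cb.
A dominant resolves down a perfect fifth: Cb → Fb. In Ab minor, Fb is scale degree 6, i.e. VI.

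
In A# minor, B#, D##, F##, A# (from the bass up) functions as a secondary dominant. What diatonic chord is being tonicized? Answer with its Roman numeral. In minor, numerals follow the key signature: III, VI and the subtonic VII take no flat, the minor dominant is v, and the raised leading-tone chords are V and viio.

V

The chord is a dominant seventh chord on B#.
A dominant resolves down a perfect fifth: B# → E#. In A# minor, E# is scale degree 5, i.e. V.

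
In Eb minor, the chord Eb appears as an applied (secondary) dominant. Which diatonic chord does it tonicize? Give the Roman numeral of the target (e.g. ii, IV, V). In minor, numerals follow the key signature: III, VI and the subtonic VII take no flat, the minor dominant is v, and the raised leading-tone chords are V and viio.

The chord is a major triad on Eb.
A dominant resolves down a perfect fifth: Eb → Ab. In Eb minor, Ab is scale degree 4, i.e. iv.

iv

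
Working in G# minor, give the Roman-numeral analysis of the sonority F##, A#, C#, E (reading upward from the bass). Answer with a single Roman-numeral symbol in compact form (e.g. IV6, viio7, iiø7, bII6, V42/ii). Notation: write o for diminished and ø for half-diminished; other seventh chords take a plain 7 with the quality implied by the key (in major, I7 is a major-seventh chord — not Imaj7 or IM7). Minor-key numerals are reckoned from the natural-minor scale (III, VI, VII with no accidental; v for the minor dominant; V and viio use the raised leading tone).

viio7

Stacked in thirds the chord is F##-A#-C#-E: a fully diminished seventh chord on F##.
F## is scale degree 7 in G# minor, and a fully diminished seventh chord on that degree is written viio7.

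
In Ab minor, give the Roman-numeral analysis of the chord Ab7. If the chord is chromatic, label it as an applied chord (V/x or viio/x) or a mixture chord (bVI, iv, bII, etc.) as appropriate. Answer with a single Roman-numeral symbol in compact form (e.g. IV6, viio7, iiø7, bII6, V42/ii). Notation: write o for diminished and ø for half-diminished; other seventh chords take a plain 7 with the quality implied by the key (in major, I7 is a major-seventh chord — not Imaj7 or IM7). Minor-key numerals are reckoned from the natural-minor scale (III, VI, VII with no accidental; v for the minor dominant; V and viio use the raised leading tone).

V7/iv

The pitches Ab-C-Eb-Gb form a dominant seventh chord rooted on Ab.
Ab is not a diatonic chord root with this quality in Ab minor, but it lies a perfect fifth above Db (iv), so the chord functions as an applied dominant of iv.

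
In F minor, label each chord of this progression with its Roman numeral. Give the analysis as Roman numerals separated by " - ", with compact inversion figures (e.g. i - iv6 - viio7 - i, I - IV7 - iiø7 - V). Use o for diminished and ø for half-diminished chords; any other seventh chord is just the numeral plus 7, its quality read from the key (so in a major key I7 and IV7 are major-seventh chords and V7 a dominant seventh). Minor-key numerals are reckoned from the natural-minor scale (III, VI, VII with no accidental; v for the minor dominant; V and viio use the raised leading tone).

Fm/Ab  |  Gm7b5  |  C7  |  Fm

Fm/Ab has root F, degree 1 in F minor, so i6.
Gm7b5: root G is the supertonic; half-diminished seventh chord there is iiø7.
C7: dominant seventh chord on C = scale degree 5 → V7.
Fm: root F is the tonic; minor triad there is i.

i6 - iiø7 - V7 - i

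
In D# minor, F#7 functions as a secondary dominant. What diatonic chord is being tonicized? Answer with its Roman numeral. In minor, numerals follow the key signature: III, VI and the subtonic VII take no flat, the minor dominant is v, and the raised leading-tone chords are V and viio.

VI

The chord is a dominant seventh chord on F#.
A dominant resolves down a perfect fifth: F# → B. In D# minor, B is scale degree 6, i.e. VI.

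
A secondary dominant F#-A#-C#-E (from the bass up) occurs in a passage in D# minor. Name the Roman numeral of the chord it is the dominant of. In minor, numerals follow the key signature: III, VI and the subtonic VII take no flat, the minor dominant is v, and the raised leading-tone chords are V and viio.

The chord is a dominant seventh chord on F#.
A dominant resolves down a perfect fifth: F# → B. In D# minor, B is scale degree 6, i.e. VI.

VI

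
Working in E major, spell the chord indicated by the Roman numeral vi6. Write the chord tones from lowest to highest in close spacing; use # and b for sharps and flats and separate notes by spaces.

E G# C#

In E major, scale degree 6 is C#, and the diatonic chord built there is a minor triad.
Stacking thirds from C# gives C#-E-G#.
With the 6 figure the chord is in first inversion; from the bass E upward in close position it reads E-G#-C#.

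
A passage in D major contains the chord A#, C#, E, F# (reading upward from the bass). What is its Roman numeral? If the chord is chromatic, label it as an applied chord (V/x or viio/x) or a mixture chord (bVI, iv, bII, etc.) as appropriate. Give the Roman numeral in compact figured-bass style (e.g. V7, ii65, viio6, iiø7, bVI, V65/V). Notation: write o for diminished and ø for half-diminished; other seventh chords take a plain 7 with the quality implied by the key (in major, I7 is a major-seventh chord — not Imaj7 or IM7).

Stacked in thirds the chord is F#-A#-C#-E: a dominant seventh chord on F#.
F# is not a diatonic chord root with this quality in D major, but it lies a perfect fifth above B (vi), so the chord functions as an applied dominant of vi.
With A# in the bass the chord is in first inversion, so the figured bass is 65.

V65/vi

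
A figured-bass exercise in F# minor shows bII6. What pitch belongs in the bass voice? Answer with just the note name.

B

bII in F# minor has root G; the chord is G-B-D.
The figure 6 means first inversion — the third is in the bass.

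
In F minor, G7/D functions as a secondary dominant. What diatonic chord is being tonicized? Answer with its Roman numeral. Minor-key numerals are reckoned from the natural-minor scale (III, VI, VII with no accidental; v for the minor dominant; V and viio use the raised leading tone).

V

The chord is a dominant seventh chord on G.
A dominant resolves down a perfect fifth: G → C. In F minor, C is scale degree 5, i.e. V.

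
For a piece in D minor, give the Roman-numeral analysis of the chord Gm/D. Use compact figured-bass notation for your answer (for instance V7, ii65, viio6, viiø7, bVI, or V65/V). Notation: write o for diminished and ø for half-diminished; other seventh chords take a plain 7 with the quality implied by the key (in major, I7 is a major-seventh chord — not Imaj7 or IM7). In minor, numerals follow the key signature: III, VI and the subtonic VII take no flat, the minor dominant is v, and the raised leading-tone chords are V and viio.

The pitches G-Bb-D form a minor triad rooted on G.
G is scale degree 4 in D minor, and a minor triad on that degree is written iv.
With D in the bass the chord is in second inversion, so the figured bass is 64.

iv64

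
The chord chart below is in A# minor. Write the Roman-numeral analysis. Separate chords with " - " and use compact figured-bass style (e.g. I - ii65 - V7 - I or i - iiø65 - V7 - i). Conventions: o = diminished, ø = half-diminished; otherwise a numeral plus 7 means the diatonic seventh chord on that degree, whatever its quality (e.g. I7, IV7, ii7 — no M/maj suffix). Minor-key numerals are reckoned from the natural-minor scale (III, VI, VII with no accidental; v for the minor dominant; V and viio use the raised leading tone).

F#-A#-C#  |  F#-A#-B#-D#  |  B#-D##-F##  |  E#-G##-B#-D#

VI - iiø43 - V/V - V7

F#-A#-C# has root F#, degree 6 in A# minor, so VI.
F#-A#-B#-D#: half-diminished seventh chord on B# = scale degree 2 → iiø43.
B#-D##-F##: chromatic; B# is V of V, so V/V.
E#-G##-B#-D#: root E# is the dominant; dominant seventh chord there is V7.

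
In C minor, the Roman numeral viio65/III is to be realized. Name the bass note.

F

The applied chord viio65/III is rooted on D: D-F-Ab-Cb.
The figure 65 means first inversion — the third is in the bass.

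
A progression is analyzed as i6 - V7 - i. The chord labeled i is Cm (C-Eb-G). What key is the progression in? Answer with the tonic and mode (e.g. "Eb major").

C minor

The anchor chord is a minor triad on C, labeled i.
If C is scale degree 1 and the mode makes that degree carry a minor triad, the tonic is C and the mode is minor.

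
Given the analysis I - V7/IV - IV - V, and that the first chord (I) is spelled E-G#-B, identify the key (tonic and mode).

E major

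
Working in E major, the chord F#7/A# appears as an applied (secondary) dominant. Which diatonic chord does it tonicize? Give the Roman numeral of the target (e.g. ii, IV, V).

V

The chord is a dominant seventh chord on F#.
A dominant resolves down a perfect fifth: F# → B. In E major, B is scale degree 5, i.e. V.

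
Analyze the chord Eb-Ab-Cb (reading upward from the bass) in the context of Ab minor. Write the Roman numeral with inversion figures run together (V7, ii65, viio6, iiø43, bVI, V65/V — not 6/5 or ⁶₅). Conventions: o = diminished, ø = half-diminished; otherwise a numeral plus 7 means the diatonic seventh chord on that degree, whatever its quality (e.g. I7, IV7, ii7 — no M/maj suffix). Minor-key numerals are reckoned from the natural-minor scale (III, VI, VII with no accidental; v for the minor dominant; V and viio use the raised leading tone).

The pitches Ab-Cb-Eb form a minor triad rooted on Ab.
In Ab minor, Ab is the tonic; the diatonic minor triad there is i.
With Eb in the bass the chord is in second inversion, so the figured bass is 64.

i64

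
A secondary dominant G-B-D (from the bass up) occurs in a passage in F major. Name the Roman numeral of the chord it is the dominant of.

The chord is a major triad on G.
A dominant resolves down a perfect fifth: G → C. In F major, C is scale degree 5, i.e. V.

V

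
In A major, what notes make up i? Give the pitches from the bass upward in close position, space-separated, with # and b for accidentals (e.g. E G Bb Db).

i is the minor tonic, borrowed from the parallel minor. In A major that root is A.
So the chord is A-C-E.

A C E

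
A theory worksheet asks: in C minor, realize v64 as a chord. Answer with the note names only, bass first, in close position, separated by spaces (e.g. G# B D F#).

The numeral's case and figure indicate a minor triad. In C minor its root, the dominant, is G.
Stacking thirds from G gives G-Bb-D.
With the 64 figure the chord is in second inversion; from the bass D upward in close position it reads D-G-Bb.

D G Bb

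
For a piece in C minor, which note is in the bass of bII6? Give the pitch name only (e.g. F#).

F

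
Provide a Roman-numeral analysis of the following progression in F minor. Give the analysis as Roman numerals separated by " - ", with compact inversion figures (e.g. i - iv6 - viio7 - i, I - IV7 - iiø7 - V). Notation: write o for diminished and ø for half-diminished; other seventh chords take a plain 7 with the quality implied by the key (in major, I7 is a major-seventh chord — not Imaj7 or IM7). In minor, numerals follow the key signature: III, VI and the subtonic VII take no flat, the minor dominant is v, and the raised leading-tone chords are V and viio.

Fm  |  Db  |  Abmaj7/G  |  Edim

Fm: minor triad on F = scale degree 1 → i.
Db: root Db is the submediant; major triad there is VI.
Abmaj7/G has root Ab, degree 3 in F minor, so III42.
Edim has root E, degree 7 in F minor, so viio.

i - VI - III42 - viio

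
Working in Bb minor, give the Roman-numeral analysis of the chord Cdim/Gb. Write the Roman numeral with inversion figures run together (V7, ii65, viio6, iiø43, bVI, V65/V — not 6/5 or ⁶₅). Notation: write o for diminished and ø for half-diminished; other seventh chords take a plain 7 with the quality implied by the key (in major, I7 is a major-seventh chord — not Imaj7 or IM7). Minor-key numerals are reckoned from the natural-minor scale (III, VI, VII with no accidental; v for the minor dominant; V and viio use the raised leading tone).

Stacked in thirds the chord is C-Eb-Gb: a diminished triad on C.
C is scale degree 2 in Bb minor, and a diminished triad on that degree is written iio.
With Gb in the bass the chord is in second inversion, so the figured bass is 64.

iio64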